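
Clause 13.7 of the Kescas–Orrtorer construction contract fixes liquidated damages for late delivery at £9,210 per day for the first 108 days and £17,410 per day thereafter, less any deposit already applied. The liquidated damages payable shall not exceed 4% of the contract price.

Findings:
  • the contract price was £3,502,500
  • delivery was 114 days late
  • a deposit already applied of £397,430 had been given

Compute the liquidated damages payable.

First 108 days: 108 × £9,210 = £994,680
Remaining days: (114 − 108) × £17,410 = £104,460
Accrued per-day damages: £994,680 + £104,460 = £1,099,140
Less deposit already applied: £1,099,140 − £397,430 = £701,710
Cap: 4% of £3,502,500 = £140,100
Cap at £140,100: £701,710 exceeds the cap → £140,100

£140,100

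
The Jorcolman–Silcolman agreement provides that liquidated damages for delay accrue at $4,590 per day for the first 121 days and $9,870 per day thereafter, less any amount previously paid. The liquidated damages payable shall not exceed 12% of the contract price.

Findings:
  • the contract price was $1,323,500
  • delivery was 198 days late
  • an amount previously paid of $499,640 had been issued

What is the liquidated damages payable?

$158,820

First 121 days: 121 × $4,590 = $555,390
Remaining days: (198 − 121) × $9,870 = $759,990
Accrued per-day damages: $555,390 + $759,990 = $1,315,380
Less amount previously paid: $1,315,380 − $499,640 = $815,740
Cap: 12% of $1,323,500 = $158,820
Cap at $158,820: $815,740 exceeds the cap → $158,820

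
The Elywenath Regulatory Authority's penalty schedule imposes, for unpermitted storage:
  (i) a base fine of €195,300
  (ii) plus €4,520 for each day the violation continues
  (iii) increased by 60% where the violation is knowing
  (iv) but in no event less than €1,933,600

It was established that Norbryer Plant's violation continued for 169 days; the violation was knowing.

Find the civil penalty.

Civil penalty: €1,933,600

Per-day component: 169 × €4,520 = €763,880
Base plus per-day: €195,300 + €763,880 = €959,180
Enhancement: 60% of €959,180 = €575,508
Enhanced fine: €959,180 + €575,508 = €1,534,688
Minimum €1,933,600: €1,534,688 is below the minimum → €1,933,600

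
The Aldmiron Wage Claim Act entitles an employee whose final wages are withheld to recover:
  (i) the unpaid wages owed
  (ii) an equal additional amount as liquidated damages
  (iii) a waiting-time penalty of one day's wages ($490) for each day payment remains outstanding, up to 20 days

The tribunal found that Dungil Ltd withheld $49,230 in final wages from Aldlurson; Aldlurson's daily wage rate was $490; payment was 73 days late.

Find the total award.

Total award: $108,260

Liquidated damages (equal amount): $49,230
Penalty days: min(73, 20) = 20
Waiting-time penalty: 20 × $490 = $9,800
Total award: $49,230 + $49,230 + $9,800 = $108,260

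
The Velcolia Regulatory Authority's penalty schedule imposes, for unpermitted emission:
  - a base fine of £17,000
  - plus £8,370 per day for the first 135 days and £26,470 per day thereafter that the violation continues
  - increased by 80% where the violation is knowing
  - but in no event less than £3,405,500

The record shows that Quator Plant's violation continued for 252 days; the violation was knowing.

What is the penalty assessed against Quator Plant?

£7,639,092

First 135 days: 135 × £8,370 = £1,129,950
Remaining days: (252 − 135) × £26,470 = £3,096,990
Per-day component: £1,129,950 + £3,096,990 = £4,226,940
Base plus per-day: £17,000 + £4,226,940 = £4,243,940
Enhancement: 80% of £4,243,940 = £3,395,152
Enhanced fine: £4,243,940 + £3,395,152 = £7,639,092
Minimum £3,405,500: £7,639,092 meets the minimum, no increase.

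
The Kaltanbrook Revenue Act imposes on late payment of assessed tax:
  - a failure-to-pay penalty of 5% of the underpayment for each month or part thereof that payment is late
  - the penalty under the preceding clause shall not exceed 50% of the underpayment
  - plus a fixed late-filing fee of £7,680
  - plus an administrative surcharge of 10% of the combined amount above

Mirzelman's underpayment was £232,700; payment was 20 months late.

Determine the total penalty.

£136,433

Accrued rate: 5% × 20 = 100%, capped at 50% → 50%
Failure-to-pay penalty: 50% of £232,700 = £116,350
Penalty before surcharge: £116,350 + £7,680 = £124,030
Administrative surcharge: 10% of £124,030 = £12,403
Total penalty: £124,030 + £12,403 = £136,433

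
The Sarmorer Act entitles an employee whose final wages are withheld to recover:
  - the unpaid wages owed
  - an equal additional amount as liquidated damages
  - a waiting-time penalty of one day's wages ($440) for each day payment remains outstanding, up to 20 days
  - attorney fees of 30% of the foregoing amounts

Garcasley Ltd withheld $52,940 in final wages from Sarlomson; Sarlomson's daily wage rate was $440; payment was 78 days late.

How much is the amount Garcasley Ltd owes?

Liquidated damages (equal amount): $52,940
Penalty days: min(78, 20) = 20
Waiting-time penalty: 20 × $440 = $8,800
Subtotal: $52,940 + $52,940 + $8,800 = $114,680
Attorney fees: 30% of $114,680 = $34,404
Total award: $114,680 + $34,404 = $149,084

Total award: $149,084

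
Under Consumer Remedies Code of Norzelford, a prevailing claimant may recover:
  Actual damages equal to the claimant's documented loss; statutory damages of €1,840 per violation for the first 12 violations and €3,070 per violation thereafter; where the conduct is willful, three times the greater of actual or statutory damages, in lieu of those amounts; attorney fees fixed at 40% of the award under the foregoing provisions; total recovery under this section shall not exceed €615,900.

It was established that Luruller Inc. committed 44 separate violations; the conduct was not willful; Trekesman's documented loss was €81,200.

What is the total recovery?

First 12 violations: 12 × €1,840 = €22,080
Remaining violations: (44 − 12) × €3,070 = €98,240
Statutory damages: €22,080 + €98,240 = €120,320
Conduct not willful: the in-lieu enhancement does not apply.
Actual plus statutory damages: €81,200 + €120,320 = €201,520
Attorney fees: 40% of €201,520 = €80,608
Total before cap: €201,520 + €80,608 = €282,128
Cap at €615,900: €282,128 is within the cap, no reduction.

€282,128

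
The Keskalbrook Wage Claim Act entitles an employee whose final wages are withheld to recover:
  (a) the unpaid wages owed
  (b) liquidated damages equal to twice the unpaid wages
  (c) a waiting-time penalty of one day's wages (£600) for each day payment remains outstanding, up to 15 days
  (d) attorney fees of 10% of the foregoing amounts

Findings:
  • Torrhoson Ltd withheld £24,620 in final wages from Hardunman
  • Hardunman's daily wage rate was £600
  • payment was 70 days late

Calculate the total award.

Doubled: 2 × £24,620 = £49,240
Penalty days: min(70, 15) = 15
Waiting-time penalty: 15 × £600 = £9,000
Subtotal: £24,620 + £49,240 + £9,000 = £82,860
Attorney fees: 10% of £82,860 = £8,286
Total award: £82,860 + £8,286 = £91,146

£91,146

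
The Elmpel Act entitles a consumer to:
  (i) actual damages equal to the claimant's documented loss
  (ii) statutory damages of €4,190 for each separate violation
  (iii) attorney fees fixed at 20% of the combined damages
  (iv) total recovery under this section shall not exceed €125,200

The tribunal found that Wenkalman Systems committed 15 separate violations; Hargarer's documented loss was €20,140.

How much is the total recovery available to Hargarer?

€99,588

Statutory damages: 15 × €4,190 = €62,850
Combined damages: €20,140 + €62,850 = €82,990
Attorney fees: 20% of €82,990 = €16,598
Total before cap: €82,990 + €16,598 = €99,588
Cap at €125,200: €99,588 is within the cap, no reduction.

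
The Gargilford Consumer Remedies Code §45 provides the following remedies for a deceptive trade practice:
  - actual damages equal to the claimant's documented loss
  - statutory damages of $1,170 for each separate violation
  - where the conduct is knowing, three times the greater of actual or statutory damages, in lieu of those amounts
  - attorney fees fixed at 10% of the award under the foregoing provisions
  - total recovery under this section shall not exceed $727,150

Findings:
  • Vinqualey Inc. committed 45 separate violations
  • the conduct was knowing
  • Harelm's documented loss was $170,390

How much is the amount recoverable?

Statutory damages: 45 × $1,170 = $52,650
Greater of actual damages ($170,390) or statutory damages ($52,650): $170,390
Trebled: 3 × $170,390 = $511,170
Attorney fees: 10% of $511,170 = $51,117
Total before cap: $511,170 + $51,117 = $562,287
Cap at $727,150: $562,287 is within the cap, no reduction.

$562,287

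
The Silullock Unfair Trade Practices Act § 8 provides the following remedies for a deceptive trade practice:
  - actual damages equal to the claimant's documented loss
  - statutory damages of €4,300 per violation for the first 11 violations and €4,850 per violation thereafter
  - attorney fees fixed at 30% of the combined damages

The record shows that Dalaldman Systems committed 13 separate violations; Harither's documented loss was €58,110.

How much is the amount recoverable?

€149,643

First 11 violations: 11 × €4,300 = €47,300
Remaining violations: (13 − 11) × €4,850 = €9,700
Statutory damages: €47,300 + €9,700 = €57,000
Combined damages: €58,110 + €57,000 = €115,110
Attorney fees: 30% of €115,110 = €34,533
Total recovery: €115,110 + €34,533 = €149,643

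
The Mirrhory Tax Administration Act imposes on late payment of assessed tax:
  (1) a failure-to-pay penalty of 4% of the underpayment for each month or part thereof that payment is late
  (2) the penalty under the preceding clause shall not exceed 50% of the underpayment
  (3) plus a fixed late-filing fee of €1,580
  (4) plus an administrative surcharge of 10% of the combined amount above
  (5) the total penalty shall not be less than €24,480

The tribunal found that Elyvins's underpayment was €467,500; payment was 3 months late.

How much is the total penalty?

€63,448

Accrued rate: 4% × 3 = 12%, capped at 50% → 12%
Failure-to-pay penalty: 12% of €467,500 = €56,100
Penalty before surcharge: €56,100 + €1,580 = €57,680
Administrative surcharge: 10% of €57,680 = €5,768
Total penalty: €57,680 + €5,768 = €63,448
Minimum €24,480: €63,448 meets the minimum, no increase.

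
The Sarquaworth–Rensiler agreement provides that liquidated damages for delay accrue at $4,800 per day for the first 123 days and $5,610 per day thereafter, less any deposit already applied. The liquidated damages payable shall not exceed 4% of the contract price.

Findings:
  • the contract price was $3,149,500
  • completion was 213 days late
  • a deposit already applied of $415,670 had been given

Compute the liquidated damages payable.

First 123 days: 123 × $4,800 = $590,400
Remaining days: (213 − 123) × $5,610 = $504,900
Accrued per-day damages: $590,400 + $504,900 = $1,095,300
Less deposit already applied: $1,095,300 − $415,670 = $679,630
Cap: 4% of $3,149,500 = $125,980
Cap at $125,980: $679,630 exceeds the cap → $125,980

Liquidated damages: $125,980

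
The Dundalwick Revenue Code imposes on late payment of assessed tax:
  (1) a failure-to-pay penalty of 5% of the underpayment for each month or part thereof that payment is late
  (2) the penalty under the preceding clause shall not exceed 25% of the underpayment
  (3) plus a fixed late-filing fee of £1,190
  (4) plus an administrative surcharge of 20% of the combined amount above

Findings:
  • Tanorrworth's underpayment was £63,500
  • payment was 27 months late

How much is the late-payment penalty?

£20,478

Accrued rate: 5% × 27 = 135%, capped at 25% → 25%
Failure-to-pay penalty: 25% of £63,500 = £15,875
Penalty before surcharge: £15,875 + £1,190 = £17,065
Administrative surcharge: 20% of £17,065 = £3,413
Total penalty: £17,065 + £3,413 = £20,478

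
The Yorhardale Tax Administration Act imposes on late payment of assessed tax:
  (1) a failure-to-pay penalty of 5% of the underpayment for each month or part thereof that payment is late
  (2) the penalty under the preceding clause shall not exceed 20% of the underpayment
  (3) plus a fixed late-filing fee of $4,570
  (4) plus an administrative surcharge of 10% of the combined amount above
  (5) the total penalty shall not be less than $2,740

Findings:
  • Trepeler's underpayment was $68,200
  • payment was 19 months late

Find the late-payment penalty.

Accrued rate: 5% × 19 = 95%, capped at 20% → 20%
Failure-to-pay penalty: 20% of $68,200 = $13,640
Penalty before surcharge: $13,640 + $4,570 = $18,210
Administrative surcharge: 10% of $18,210 = $1,821
Total penalty: $18,210 + $1,821 = $20,031
Minimum $2,740: $20,031 meets the minimum, no increase.

$20,031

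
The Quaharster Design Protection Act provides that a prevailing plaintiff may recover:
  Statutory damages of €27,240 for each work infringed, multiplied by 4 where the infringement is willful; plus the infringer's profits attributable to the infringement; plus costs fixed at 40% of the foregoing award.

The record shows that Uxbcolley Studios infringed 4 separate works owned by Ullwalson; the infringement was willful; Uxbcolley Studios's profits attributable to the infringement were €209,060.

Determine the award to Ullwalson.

Statutory damages: 4 × €27,240 = €108,960
Multiplied by 4: 4 × €108,960 = €435,840
Combined award: €435,840 + €209,060 = €644,900
Costs: 40% of €644,900 = €257,960
Award plus costs: €644,900 + €257,960 = €902,860

Award: €902,860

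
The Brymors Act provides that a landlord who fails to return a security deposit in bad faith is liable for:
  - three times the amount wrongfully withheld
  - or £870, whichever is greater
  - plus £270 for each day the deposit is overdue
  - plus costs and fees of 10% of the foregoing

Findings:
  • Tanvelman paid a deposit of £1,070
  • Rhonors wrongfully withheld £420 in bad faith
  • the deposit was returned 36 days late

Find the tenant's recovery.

Trebled: 3 × £420 = £1,260
Minimum £870: £1,260 meets the minimum, no increase.
Late-return penalty: 36 × £270 = £9,720
Damages plus late penalty: £1,260 + £9,720 = £10,980
Costs and fees: 10% of £10,980 = £1,098
Total recovery: £10,980 + £1,098 = £12,078

Recovery: £12,078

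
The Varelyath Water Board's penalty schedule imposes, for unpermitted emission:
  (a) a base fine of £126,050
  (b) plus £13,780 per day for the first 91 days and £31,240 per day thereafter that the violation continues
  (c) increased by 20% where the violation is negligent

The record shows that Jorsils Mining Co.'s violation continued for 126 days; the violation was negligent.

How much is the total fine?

First 91 days: 91 × £13,780 = £1,253,980
Remaining days: (126 − 91) × £31,240 = £1,093,400
Per-day component: £1,253,980 + £1,093,400 = £2,347,380
Base plus per-day: £126,050 + £2,347,380 = £2,473,430
Enhancement: 20% of £2,473,430 = £494,686
Enhanced fine: £2,473,430 + £494,686 = £2,968,116

£2,968,116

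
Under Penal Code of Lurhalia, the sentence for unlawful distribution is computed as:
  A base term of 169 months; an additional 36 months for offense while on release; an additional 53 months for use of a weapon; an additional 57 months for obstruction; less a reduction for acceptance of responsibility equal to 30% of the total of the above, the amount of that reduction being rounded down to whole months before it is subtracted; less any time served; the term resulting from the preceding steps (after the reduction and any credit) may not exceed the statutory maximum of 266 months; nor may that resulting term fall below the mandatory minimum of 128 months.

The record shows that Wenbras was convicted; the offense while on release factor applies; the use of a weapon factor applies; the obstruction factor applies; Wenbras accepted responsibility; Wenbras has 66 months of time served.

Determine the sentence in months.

155 months

Offense while on release enhancement: +36 months
Use of a weapon enhancement: +53 months
Obstruction enhancement: +57 months
Adjusted term: 169 months + 36 months + 53 months + 57 months = 315 months
Acceptance of responsibility reduction: 30% of 315 months = 94 months (rounded down)
After reduction: 315 − 94 = 221 months
Less time served: 221 months − 66 months = 155 months
Cap at 266 months: 155 months is within the cap, no reduction.
Minimum 128 months: 155 months meets the minimum, no increase.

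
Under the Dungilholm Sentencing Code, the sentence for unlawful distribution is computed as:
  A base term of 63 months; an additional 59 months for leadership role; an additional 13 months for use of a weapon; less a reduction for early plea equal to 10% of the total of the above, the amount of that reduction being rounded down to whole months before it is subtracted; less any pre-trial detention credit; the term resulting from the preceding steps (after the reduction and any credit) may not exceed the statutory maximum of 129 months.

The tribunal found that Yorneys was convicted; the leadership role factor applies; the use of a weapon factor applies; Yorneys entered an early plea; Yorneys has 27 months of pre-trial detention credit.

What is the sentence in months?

95 months

Leadership role enhancement: +59 months
Use of a weapon enhancement: +13 months
Adjusted term: 63 months + 59 months + 13 months = 135 months
Early plea reduction: 10% of 135 months = 13 months (rounded down)
After reduction: 135 − 13 = 122 months
Less pre-trial detention credit: 122 months − 27 months = 95 months
Cap at 129 months: 95 months is within the cap, no reduction.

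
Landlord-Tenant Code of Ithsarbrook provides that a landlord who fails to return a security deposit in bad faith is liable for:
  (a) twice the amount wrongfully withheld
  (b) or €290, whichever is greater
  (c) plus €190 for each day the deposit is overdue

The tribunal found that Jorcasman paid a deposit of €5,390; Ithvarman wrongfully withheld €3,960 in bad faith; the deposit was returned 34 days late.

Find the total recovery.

Recovery: €14,380

Doubled: 2 × €3,960 = €7,920
Minimum €290: €7,920 meets the minimum, no increase.
Late-return penalty: 34 × €190 = €6,460
Damages plus late penalty: €7,920 + €6,460 = €14,380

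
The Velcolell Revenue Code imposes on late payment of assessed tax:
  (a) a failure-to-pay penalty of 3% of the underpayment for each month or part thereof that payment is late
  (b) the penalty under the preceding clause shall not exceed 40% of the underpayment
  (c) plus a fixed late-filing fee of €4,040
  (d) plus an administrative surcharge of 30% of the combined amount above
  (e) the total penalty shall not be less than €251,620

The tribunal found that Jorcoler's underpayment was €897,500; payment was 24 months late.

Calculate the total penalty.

€471,952

Accrued rate: 3% × 24 = 72%, capped at 40% → 40%
Failure-to-pay penalty: 40% of €897,500 = €359,000
Penalty before surcharge: €359,000 + €4,040 = €363,040
Administrative surcharge: 30% of €363,040 = €108,912
Total penalty: €363,040 + €108,912 = €471,952
Minimum €251,620: €471,952 meets the minimum, no increase.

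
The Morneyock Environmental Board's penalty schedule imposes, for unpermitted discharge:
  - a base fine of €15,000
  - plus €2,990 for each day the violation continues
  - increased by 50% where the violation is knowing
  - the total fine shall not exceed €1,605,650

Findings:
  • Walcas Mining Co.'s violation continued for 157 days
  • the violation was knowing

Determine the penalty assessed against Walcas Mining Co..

Civil penalty: €726,645

Per-day component: 157 × €2,990 = €469,430
Base plus per-day: €15,000 + €469,430 = €484,430
Enhancement: 50% of €484,430 = €242,215
Enhanced fine: €484,430 + €242,215 = €726,645
Cap at €1,605,650: €726,645 is within the cap, no reduction.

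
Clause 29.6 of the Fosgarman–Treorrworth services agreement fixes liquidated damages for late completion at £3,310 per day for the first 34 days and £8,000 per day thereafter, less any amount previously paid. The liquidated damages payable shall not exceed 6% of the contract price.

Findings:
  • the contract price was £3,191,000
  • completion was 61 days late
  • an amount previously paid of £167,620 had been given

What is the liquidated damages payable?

First 34 days: 34 × £3,310 = £112,540
Remaining days: (61 − 34) × £8,000 = £216,000
Accrued per-day damages: £112,540 + £216,000 = £328,540
Less amount previously paid: £328,540 − £167,620 = £160,920
Cap: 6% of £3,191,000 = £191,460
Cap at £191,460: £160,920 is within the cap, no reduction.

£160,920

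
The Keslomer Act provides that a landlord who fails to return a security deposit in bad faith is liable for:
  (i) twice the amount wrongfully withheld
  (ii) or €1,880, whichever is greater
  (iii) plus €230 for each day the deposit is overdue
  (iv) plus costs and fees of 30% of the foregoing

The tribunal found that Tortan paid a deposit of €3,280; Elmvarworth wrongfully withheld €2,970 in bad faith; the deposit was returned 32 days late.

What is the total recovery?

Doubled: 2 × €2,970 = €5,940
Minimum €1,880: €5,940 meets the minimum, no increase.
Late-return penalty: 32 × €230 = €7,360
Damages plus late penalty: €5,940 + €7,360 = €13,300
Costs and fees: 30% of €13,300 = €3,990
Total recovery: €13,300 + €3,990 = €17,290

Recovery: €17,290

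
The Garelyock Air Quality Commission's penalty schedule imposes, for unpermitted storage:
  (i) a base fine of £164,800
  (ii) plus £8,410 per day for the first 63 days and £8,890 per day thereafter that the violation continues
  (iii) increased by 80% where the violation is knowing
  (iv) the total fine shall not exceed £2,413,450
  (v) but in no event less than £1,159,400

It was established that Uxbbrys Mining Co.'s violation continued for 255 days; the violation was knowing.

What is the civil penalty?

£2,413,450

First 63 days: 63 × £8,410 = £529,830
Remaining days: (255 − 63) × £8,890 = £1,706,880
Per-day component: £529,830 + £1,706,880 = £2,236,710
Base plus per-day: £164,800 + £2,236,710 = £2,401,510
Enhancement: 80% of £2,401,510 = £1,921,208
Enhanced fine: £2,401,510 + £1,921,208 = £4,322,718
Cap at £2,413,450: £4,322,718 exceeds the cap → £2,413,450
Minimum £1,159,400: £2,413,450 meets the minimum, no increase.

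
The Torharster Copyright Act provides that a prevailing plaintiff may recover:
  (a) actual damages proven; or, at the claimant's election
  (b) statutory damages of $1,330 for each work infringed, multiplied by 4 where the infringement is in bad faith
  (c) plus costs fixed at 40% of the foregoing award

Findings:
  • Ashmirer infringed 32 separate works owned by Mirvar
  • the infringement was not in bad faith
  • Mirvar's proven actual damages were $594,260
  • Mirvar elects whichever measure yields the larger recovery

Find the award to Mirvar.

$831,964

Statutory damages: 32 × $1,330 = $42,560
Infringement not in bad faith: no ×4 enhancement.
Greater of actual damages ($594,260) or statutory damages ($42,560): $594,260
Costs: 40% of $594,260 = $237,704
Award plus costs: $594,260 + $237,704 = $831,964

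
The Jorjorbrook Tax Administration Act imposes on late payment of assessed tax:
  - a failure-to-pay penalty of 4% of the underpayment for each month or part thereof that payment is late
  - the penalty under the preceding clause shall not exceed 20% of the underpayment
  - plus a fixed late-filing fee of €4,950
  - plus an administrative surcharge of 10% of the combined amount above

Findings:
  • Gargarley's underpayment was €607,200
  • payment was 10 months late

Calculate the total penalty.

€139,029

Accrued rate: 4% × 10 = 40%, capped at 20% → 20%
Failure-to-pay penalty: 20% of €607,200 = €121,440
Penalty before surcharge: €121,440 + €4,950 = €126,390
Administrative surcharge: 10% of €126,390 = €12,639
Total penalty: €126,390 + €12,639 = €139,029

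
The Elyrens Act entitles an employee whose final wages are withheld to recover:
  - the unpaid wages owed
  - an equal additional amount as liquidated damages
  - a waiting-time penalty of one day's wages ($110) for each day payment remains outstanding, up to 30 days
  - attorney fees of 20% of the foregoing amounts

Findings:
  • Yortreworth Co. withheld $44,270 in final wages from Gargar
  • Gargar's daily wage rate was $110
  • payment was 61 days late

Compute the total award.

Liquidated damages (equal amount): $44,270
Penalty days: min(61, 30) = 30
Waiting-time penalty: 30 × $110 = $3,300
Subtotal: $44,270 + $44,270 + $3,300 = $91,840
Attorney fees: 20% of $91,840 = $18,368
Total award: $91,840 + $18,368 = $110,208

Total award: $110,208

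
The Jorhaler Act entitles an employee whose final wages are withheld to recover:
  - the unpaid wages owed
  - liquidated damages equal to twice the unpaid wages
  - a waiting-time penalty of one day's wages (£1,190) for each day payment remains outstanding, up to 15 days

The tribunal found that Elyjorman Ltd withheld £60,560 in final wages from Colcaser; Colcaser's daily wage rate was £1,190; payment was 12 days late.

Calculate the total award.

Doubled: 2 × £60,560 = £121,120
Penalty days: min(12, 15) = 12
Waiting-time penalty: 12 × £1,190 = £14,280
Total award: £60,560 + £121,120 + £14,280 = £195,960

Total award: £195,960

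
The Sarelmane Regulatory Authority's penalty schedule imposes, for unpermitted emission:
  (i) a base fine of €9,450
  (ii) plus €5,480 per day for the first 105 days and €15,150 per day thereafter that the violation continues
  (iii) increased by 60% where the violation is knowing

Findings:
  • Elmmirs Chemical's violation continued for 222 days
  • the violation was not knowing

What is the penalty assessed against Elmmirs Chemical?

€2,357,400

First 105 days: 105 × €5,480 = €575,400
Remaining days: (222 − 105) × €15,150 = €1,772,550
Per-day component: €575,400 + €1,772,550 = €2,347,950
Base plus per-day: €9,450 + €2,347,950 = €2,357,400
The violation was not knowing: no 60% increase.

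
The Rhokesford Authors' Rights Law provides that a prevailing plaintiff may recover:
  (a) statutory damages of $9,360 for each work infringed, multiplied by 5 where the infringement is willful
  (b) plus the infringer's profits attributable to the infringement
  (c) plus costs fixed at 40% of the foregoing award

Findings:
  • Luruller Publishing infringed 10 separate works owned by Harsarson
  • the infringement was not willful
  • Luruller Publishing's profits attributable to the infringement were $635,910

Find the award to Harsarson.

Statutory damages: 10 × $9,360 = $93,600
Infringement not willful: no ×5 enhancement.
Combined award: $93,600 + $635,910 = $729,510
Costs: 40% of $729,510 = $291,804
Award plus costs: $729,510 + $291,804 = $1,021,314

$1,021,314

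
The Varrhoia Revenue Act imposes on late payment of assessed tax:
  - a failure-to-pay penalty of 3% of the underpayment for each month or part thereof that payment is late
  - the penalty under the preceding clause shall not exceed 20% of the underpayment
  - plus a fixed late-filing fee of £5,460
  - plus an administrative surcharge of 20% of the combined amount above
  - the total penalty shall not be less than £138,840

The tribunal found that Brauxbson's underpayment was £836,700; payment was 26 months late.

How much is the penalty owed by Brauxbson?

Accrued rate: 3% × 26 = 78%, capped at 20% → 20%
Failure-to-pay penalty: 20% of £836,700 = £167,340
Penalty before surcharge: £167,340 + £5,460 = £172,800
Administrative surcharge: 20% of £172,800 = £34,560
Total penalty: £172,800 + £34,560 = £207,360
Minimum £138,840: £207,360 meets the minimum, no increase.

£207,360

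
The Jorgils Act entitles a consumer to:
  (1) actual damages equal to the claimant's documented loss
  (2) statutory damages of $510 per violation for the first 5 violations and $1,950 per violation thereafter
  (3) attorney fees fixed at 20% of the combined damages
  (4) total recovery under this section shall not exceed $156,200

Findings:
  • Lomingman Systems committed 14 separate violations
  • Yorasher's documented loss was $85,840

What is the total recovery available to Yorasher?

First 5 violations: 5 × $510 = $2,550
Remaining violations: (14 − 5) × $1,950 = $17,550
Statutory damages: $2,550 + $17,550 = $20,100
Combined damages: $85,840 + $20,100 = $105,940
Attorney fees: 20% of $105,940 = $21,188
Total before cap: $105,940 + $21,188 = $127,128
Cap at $156,200: $127,128 is within the cap, no reduction.

$127,128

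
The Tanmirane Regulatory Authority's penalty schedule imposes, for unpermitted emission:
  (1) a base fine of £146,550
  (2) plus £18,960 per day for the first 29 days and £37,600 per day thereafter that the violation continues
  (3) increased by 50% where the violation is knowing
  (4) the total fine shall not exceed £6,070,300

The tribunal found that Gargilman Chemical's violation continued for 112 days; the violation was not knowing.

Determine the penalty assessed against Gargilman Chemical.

First 29 days: 29 × £18,960 = £549,840
Remaining days: (112 − 29) × £37,600 = £3,120,800
Per-day component: £549,840 + £3,120,800 = £3,670,640
Base plus per-day: £146,550 + £3,670,640 = £3,817,190
The violation was not knowing: no 50% increase.
Cap at £6,070,300: £3,817,190 is within the cap, no reduction.

Civil penalty: £3,817,190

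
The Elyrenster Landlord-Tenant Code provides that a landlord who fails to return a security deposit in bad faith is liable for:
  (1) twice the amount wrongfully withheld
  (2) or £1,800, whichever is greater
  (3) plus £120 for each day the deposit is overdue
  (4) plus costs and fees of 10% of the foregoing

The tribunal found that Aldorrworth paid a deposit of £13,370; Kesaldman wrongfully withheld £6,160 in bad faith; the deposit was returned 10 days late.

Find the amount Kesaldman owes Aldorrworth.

Doubled: 2 × £6,160 = £12,320
Minimum £1,800: £12,320 meets the minimum, no increase.
Late-return penalty: 10 × £120 = £1,200
Damages plus late penalty: £12,320 + £1,200 = £13,520
Costs and fees: 10% of £13,520 = £1,352
Total recovery: £13,520 + £1,352 = £14,872

£14,872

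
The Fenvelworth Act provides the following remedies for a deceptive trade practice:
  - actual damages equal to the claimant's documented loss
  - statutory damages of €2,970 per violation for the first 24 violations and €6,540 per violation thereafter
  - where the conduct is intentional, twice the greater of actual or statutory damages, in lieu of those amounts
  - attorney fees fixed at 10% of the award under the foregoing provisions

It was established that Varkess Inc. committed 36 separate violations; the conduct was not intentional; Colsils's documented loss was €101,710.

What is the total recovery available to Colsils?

First 24 violations: 24 × €2,970 = €71,280
Remaining violations: (36 − 24) × €6,540 = €78,480
Statutory damages: €71,280 + €78,480 = €149,760
Conduct not intentional: the in-lieu enhancement does not apply.
Actual plus statutory damages: €101,710 + €149,760 = €251,470
Attorney fees: 10% of €251,470 = €25,147
Total recovery: €251,470 + €25,147 = €276,617

€276,617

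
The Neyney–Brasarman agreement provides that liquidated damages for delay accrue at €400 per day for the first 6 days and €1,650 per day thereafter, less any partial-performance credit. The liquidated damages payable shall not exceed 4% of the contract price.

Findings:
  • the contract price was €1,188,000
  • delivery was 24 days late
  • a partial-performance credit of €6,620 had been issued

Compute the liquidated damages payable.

First 6 days: 6 × €400 = €2,400
Remaining days: (24 − 6) × €1,650 = €29,700
Accrued per-day damages: €2,400 + €29,700 = €32,100
Less partial-performance credit: €32,100 − €6,620 = €25,480
Cap: 4% of €1,188,000 = €47,520
Cap at €47,520: €25,480 is within the cap, no reduction.

€25,480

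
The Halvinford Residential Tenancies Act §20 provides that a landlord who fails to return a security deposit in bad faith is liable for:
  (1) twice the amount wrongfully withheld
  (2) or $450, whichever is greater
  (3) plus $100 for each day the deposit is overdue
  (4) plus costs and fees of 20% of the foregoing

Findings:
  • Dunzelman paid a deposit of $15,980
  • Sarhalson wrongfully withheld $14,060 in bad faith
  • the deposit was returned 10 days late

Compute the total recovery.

Doubled: 2 × $14,060 = $28,120
Minimum $450: $28,120 meets the minimum, no increase.
Late-return penalty: 10 × $100 = $1,000
Damages plus late penalty: $28,120 + $1,000 = $29,120
Costs and fees: 20% of $29,120 = $5,824
Total recovery: $29,120 + $5,824 = $34,944

$34,944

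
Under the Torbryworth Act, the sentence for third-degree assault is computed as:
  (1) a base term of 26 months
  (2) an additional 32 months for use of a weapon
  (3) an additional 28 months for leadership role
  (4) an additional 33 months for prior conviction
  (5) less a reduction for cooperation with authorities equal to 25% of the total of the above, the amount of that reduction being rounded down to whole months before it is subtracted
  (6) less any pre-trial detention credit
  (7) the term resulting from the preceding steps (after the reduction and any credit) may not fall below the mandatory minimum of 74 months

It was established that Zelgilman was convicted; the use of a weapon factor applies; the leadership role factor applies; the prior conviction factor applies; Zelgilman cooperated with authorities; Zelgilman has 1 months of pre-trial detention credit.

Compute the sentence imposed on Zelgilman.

89 months

Use of a weapon enhancement: +32 months
Leadership role enhancement: +28 months
Prior conviction enhancement: +33 months
Adjusted term: 26 months + 32 months + 28 months + 33 months = 119 months
Cooperation with authorities reduction: 25% of 119 months = 29 months (rounded down)
After reduction: 119 − 29 = 90 months
Less pre-trial detention credit: 90 months − 1 months = 89 months
Minimum 74 months: 89 months meets the minimum, no increase.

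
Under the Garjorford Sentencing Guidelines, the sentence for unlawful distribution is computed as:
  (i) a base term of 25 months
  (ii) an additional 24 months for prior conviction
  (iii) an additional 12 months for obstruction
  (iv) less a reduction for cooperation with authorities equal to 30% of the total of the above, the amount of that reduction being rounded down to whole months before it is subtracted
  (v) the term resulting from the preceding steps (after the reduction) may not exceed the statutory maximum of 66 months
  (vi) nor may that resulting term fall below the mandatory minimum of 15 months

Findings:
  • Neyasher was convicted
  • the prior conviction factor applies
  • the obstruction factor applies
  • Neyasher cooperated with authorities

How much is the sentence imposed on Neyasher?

Prior conviction enhancement: +24 months
Obstruction enhancement: +12 months
Adjusted term: 25 months + 24 months + 12 months = 61 months
Cooperation with authorities reduction: 30% of 61 months = 18 months (rounded down)
After reduction: 61 − 18 = 43 months
Cap at 66 months: 43 months is within the cap, no reduction.
Minimum 15 months: 43 months meets the minimum, no increase.

Sentence: 43 months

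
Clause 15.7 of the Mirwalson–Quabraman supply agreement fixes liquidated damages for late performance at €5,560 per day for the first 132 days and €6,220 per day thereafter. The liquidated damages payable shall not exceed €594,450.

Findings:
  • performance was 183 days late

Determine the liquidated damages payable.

Liquidated damages: €594,450

First 132 days: 132 × €5,560 = €733,920
Remaining days: (183 − 132) × €6,220 = €317,220
Accrued per-day damages: €733,920 + €317,220 = €1,051,140
Cap at €594,450: €1,051,140 exceeds the cap → €594,450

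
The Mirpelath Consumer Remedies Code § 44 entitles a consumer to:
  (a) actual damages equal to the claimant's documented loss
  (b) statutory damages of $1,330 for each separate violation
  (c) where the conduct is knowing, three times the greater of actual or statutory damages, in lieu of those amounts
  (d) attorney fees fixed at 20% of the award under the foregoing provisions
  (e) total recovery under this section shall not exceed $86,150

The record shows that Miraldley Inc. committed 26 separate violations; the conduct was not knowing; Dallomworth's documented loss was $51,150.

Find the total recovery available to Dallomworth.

Total recovery: $86,150

Statutory damages: 26 × $1,330 = $34,580
Conduct not knowing: the in-lieu enhancement does not apply.
Actual plus statutory damages: $51,150 + $34,580 = $85,730
Attorney fees: 20% of $85,730 = $17,146
Total before cap: $85,730 + $17,146 = $102,876
Cap at $86,150: $102,876 exceeds the cap → $86,150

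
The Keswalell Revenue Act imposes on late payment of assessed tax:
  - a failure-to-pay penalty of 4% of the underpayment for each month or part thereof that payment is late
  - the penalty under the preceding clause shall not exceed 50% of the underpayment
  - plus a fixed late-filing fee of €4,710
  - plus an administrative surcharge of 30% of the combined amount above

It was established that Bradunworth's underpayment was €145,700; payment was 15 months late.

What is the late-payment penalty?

Accrued rate: 4% × 15 = 60%, capped at 50% → 50%
Failure-to-pay penalty: 50% of €145,700 = €72,850
Penalty before surcharge: €72,850 + €4,710 = €77,560
Administrative surcharge: 30% of €77,560 = €23,268
Total penalty: €77,560 + €23,268 = €100,828

€100,828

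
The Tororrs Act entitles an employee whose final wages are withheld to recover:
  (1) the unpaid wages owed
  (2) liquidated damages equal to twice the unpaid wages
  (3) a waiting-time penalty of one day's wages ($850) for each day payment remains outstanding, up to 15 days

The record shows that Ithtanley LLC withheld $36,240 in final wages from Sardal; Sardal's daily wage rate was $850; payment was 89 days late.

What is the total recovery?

Total award: $121,470

Doubled: 2 × $36,240 = $72,480
Penalty days: min(89, 15) = 15
Waiting-time penalty: 15 × $850 = $12,750
Total award: $36,240 + $72,480 + $12,750 = $121,470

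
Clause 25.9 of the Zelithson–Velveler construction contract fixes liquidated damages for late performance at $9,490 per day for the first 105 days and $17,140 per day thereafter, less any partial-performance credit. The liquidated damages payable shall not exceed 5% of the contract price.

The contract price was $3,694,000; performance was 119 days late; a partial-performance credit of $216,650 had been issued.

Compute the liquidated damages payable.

First 105 days: 105 × $9,490 = $996,450
Remaining days: (119 − 105) × $17,140 = $239,960
Accrued per-day damages: $996,450 + $239,960 = $1,236,410
Less partial-performance credit: $1,236,410 − $216,650 = $1,019,760
Cap: 5% of $3,694,000 = $184,700
Cap at $184,700: $1,019,760 exceeds the cap → $184,700

Liquidated damages: $184,700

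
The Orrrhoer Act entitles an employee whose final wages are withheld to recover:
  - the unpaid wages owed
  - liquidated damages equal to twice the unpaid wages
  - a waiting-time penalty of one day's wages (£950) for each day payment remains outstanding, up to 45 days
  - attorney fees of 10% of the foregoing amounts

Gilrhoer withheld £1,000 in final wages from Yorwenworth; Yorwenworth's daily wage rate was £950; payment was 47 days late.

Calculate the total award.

£50,325

Doubled: 2 × £1,000 = £2,000
Penalty days: min(47, 45) = 45
Waiting-time penalty: 45 × £950 = £42,750
Subtotal: £1,000 + £2,000 + £42,750 = £45,750
Attorney fees: 10% of £45,750 = £4,575
Total award: £45,750 + £4,575 = £50,325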